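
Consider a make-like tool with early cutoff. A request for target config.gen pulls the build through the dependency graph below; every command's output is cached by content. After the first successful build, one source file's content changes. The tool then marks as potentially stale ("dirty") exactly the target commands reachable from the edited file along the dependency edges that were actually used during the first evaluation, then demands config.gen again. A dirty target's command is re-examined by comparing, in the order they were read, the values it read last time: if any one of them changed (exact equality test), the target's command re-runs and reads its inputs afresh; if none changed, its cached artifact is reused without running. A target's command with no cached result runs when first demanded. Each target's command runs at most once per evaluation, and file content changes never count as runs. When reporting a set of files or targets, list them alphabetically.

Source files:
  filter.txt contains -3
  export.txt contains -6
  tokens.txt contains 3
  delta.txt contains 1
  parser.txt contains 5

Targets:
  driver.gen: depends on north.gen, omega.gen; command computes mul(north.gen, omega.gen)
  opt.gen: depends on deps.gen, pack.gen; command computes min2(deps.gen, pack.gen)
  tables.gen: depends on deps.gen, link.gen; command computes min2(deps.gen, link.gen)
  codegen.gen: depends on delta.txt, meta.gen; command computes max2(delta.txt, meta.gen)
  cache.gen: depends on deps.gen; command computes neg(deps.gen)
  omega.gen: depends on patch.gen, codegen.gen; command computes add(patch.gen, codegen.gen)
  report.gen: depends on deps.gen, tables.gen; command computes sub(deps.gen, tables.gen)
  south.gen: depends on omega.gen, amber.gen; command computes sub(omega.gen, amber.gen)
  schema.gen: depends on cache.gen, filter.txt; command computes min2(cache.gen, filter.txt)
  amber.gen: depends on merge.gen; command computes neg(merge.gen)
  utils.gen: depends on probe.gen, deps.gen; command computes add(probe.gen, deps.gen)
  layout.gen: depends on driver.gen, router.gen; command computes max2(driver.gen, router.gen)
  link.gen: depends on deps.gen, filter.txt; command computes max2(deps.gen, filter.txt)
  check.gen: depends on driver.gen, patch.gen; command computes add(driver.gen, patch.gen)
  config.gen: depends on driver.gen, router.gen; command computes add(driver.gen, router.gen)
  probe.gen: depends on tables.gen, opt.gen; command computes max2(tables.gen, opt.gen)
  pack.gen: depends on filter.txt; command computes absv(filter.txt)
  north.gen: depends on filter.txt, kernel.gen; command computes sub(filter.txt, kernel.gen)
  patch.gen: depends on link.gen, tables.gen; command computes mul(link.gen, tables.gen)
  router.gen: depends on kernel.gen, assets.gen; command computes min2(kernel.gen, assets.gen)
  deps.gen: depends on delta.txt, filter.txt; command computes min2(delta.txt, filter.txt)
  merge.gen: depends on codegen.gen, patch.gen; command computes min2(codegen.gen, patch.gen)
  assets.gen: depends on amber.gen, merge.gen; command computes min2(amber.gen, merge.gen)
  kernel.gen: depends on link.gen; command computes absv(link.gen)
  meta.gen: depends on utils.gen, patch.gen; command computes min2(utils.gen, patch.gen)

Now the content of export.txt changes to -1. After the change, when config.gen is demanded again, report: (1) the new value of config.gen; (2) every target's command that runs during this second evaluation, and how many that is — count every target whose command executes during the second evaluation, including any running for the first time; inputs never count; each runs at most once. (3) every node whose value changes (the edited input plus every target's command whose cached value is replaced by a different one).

Demanding config.gen again yields -61.
0 target commands run: none.
The nodes whose values change: export.txt.
Note the shortcut — nothing in the graph depends on export.txt at all, so no recomputation happens.

First demand of the output computes:
  deps.gen = min2(1, -3) = -3
  link.gen = max2(-3, -3) = -3
  kernel.gen = absv(-3) = 3
  north.gen = sub(-3, 3) = -6
  pack.gen = absv(-3) = 3
  opt.gen = min2(-3, 3) = -3
  tables.gen = min2(-3, -3) = -3
  patch.gen = mul(-3, -3) = 9
  probe.gen = max2(-3, -3) = -3
  utils.gen = add(-3, -3) = -6
  meta.gen = min2(-6, 9) = -6
  codegen.gen = max2(1, -6) = 1
  merge.gen = min2(1, 9) = 1
  amber.gen = neg(1) = -1
  assets.gen = min2(-1, 1) = -1
  omega.gen = add(9, 1) = 10
  driver.gen = mul(-6, 10) = -60
  router.gen = min2(3, -1) = -1
  config.gen = add(-60, -1) = -61

After the edit, cleaning proceeds:
  no node depends on export.txt at all; the second demand re-runs nothing.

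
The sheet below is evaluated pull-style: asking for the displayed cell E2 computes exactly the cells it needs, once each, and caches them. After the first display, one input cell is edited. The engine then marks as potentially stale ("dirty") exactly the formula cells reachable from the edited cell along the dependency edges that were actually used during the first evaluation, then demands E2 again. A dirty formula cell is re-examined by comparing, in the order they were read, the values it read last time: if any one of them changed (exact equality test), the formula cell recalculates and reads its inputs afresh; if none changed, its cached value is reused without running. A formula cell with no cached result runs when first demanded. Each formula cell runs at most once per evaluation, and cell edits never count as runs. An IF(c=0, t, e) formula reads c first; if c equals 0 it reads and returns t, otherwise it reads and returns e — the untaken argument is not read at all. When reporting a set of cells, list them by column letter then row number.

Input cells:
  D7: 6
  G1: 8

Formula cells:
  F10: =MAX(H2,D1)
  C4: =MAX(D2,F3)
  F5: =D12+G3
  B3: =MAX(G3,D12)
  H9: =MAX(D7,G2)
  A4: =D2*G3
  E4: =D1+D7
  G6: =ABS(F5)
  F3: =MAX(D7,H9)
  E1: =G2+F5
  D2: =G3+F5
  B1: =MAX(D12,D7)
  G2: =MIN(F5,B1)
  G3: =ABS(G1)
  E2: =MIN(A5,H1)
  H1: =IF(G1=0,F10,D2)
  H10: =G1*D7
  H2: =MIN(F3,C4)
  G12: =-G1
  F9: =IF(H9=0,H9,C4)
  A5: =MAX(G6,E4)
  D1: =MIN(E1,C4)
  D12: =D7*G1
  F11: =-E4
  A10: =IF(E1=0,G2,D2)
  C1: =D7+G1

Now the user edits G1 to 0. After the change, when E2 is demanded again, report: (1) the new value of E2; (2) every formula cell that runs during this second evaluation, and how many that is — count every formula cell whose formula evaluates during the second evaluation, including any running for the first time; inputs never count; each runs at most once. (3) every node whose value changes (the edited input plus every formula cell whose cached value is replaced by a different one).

Demanding E2 again yields 6.
18 formula cells run: A5, B1, C4, D1, D2, D12, E1, E2, E4, F3, F5, F10, G2, G3, G6, H1, H2, H9.
The nodes whose values change: A5, B1, C4, D1, D2, D12, E1, E2, E4, F3, F5, G1, G2, G3, G6, H1, H9.
Note the branch switch — F10, H2 had no cache and run now for the first time.

First demand of the output computes:
  D12 = 6 * 8 = 48
  B1 = MAX(48, 6) = 48
  G3 = ABS(8) = 8
  F5 = 48 + 8 = 56
  D2 = 8 + 56 = 64
  G2 = MIN(56, 48) = 48
  E1 = 48 + 56 = 104
  G6 = ABS(56) = 56
  H1 = IF(G1=0: G1=8 -> else branch D2) = 64
  H9 = MAX(6, 48) = 48
  F3 = MAX(6, 48) = 48
  C4 = MAX(64, 48) = 64
  D1 = MIN(104, 64) = 64
  E4 = 64 + 6 = 70
  A5 = MAX(56, 70) = 70
  E2 = MIN(70, 64) = 64

After the edit, cleaning proceeds:
  D12: a read changed (G1 8->0) — executes, giving 0.
  B1: a read changed (D12 48->0) — executes, giving 6.
  G3: a read changed (G1 8->0) — executes, giving 0.
  F5: a read changed (D12 48->0; G3 8->0) — executes, giving 0.
  D2: a read changed (G3 8->0; F5 56->0) — executes, giving 0.
  G2: a read changed (F5 56->0; B1 48->6) — executes, giving 0.
  E1: a read changed (G2 48->0; F5 56->0) — executes, giving 0.
  G6: a read changed (F5 56->0) — executes, giving 0.
  H9: a read changed (G2 48->0) — executes, giving 6.
  F3: a read changed (H9 48->6) — executes, giving 6.
  C4: a read changed (D2 64->0; F3 48->6) — executes, giving 6.
  D1: a read changed (E1 104->0; C4 64->6) — executes, giving 0.
  E4: a read changed (D1 64->0) — executes, giving 6.
  A5: a read changed (G6 56->0; E4 70->6) — executes, giving 6.
  H2: had never run; runs now, result 6.
  F10: had never run; runs now, result 6.
  H1: a read changed (G1 8->0; D2 64->0) — executes, giving 6.
  E2: a read changed (A5 70->6; H1 64->6) — executes, giving 6.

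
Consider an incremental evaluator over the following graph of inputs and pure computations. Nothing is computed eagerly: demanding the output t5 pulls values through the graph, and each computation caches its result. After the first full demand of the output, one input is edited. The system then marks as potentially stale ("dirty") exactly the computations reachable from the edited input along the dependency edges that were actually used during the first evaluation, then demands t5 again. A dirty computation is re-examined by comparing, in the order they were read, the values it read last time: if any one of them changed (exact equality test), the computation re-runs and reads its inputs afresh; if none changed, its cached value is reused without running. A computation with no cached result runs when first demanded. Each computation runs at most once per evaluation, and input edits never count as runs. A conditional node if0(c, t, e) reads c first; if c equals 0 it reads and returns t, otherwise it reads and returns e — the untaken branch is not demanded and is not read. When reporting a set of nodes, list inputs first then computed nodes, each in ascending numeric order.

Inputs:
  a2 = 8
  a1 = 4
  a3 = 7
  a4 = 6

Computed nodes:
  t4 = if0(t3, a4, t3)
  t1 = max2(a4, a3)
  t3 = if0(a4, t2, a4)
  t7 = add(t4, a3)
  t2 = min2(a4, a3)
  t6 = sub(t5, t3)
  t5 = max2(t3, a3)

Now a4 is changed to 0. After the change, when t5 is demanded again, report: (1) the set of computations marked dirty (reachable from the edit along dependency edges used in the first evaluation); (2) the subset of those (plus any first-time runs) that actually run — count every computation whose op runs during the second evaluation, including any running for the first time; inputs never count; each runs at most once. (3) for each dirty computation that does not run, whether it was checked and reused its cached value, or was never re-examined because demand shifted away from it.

Initial pass — values computed on the first demand:
  t3 = if0(a4=6 -> else branch a4) = 6
  t5 = max2(6, 7) = 7

Second demand — change propagation:
  t2: newly demanded (no cache) — executes and yields 0.
  t3: re-runs because a4 6->0; a4 6->0; new result 0.
  t5: re-runs because t3 6->0; new result 7 (unchanged).

The important point: the flipped condition pulls in fresh nodes; t2 runs for the first time.

Dirty set: t3, t5.
Run set: t2, t3, t5 (3 run).
All dirty computations ended up running.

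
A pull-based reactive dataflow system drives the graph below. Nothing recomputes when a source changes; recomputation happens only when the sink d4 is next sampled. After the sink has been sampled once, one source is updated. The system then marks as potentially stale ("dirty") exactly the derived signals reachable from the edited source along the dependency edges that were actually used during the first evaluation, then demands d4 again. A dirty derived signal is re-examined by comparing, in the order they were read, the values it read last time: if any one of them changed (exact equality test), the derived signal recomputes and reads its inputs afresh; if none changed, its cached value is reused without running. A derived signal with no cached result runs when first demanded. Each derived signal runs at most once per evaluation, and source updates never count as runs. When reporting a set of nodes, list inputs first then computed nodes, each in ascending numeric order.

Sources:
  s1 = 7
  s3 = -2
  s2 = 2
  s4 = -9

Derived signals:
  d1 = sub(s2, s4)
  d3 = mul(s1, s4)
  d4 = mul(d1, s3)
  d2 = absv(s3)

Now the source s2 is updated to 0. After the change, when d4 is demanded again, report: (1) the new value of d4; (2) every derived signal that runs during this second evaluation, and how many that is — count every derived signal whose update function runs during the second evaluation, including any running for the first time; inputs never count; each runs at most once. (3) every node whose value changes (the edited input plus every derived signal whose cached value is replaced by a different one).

New value of d4: -18.
Derived signals that run: d1, d4 — 2 in total.
Values that change: s2, d1, d4.

First evaluation (everything demanded from the output):
  d1 = sub(2, -9) = 11
  d4 = mul(11, -2) = -22

Propagation after the edit:
  d1: runs — s2 2->0; result 9.
  d4: runs — d1 11->9; result -18.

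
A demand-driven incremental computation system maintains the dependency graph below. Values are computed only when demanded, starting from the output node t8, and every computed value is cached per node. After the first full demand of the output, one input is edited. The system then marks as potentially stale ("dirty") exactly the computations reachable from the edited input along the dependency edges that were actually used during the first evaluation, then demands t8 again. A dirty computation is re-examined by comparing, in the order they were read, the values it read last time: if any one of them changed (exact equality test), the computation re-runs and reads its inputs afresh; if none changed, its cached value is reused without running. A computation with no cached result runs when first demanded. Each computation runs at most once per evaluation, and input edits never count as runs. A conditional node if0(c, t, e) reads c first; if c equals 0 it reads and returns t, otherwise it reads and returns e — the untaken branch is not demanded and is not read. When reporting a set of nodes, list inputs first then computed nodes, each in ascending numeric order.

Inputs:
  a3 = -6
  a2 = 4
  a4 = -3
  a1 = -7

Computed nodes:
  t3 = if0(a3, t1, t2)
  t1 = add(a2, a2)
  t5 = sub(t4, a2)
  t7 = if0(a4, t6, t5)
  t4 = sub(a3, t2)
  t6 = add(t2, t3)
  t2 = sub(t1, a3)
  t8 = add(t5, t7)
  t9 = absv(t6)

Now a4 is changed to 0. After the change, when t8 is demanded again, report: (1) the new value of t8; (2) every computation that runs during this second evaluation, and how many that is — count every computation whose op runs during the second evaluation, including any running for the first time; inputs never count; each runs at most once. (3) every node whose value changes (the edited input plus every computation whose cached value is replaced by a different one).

New value of t8: 4.
Computations that run: t3, t6, t7, t8 — 4 in total.
Values that change: a4, t7, t8.
Key observation: a condition flipped, so demand reaches new nodes — t3, t6 run for the first time.

First evaluation (everything demanded from the output):
  t1 = add(4, 4) = 8
  t2 = sub(8, -6) = 14
  t4 = sub(-6, 14) = -20
  t5 = sub(-20, 4) = -24
  t7 = if0(a4=-3 -> else branch t5) = -24
  t8 = add(-24, -24) = -48

Propagation after the edit:
  t3: demanded for the first time — runs, produces 14.
  t6: demanded for the first time — runs, produces 28.
  t7: runs — a4 -3->0; result 28.
  t8: runs — t7 -24->28; result 4.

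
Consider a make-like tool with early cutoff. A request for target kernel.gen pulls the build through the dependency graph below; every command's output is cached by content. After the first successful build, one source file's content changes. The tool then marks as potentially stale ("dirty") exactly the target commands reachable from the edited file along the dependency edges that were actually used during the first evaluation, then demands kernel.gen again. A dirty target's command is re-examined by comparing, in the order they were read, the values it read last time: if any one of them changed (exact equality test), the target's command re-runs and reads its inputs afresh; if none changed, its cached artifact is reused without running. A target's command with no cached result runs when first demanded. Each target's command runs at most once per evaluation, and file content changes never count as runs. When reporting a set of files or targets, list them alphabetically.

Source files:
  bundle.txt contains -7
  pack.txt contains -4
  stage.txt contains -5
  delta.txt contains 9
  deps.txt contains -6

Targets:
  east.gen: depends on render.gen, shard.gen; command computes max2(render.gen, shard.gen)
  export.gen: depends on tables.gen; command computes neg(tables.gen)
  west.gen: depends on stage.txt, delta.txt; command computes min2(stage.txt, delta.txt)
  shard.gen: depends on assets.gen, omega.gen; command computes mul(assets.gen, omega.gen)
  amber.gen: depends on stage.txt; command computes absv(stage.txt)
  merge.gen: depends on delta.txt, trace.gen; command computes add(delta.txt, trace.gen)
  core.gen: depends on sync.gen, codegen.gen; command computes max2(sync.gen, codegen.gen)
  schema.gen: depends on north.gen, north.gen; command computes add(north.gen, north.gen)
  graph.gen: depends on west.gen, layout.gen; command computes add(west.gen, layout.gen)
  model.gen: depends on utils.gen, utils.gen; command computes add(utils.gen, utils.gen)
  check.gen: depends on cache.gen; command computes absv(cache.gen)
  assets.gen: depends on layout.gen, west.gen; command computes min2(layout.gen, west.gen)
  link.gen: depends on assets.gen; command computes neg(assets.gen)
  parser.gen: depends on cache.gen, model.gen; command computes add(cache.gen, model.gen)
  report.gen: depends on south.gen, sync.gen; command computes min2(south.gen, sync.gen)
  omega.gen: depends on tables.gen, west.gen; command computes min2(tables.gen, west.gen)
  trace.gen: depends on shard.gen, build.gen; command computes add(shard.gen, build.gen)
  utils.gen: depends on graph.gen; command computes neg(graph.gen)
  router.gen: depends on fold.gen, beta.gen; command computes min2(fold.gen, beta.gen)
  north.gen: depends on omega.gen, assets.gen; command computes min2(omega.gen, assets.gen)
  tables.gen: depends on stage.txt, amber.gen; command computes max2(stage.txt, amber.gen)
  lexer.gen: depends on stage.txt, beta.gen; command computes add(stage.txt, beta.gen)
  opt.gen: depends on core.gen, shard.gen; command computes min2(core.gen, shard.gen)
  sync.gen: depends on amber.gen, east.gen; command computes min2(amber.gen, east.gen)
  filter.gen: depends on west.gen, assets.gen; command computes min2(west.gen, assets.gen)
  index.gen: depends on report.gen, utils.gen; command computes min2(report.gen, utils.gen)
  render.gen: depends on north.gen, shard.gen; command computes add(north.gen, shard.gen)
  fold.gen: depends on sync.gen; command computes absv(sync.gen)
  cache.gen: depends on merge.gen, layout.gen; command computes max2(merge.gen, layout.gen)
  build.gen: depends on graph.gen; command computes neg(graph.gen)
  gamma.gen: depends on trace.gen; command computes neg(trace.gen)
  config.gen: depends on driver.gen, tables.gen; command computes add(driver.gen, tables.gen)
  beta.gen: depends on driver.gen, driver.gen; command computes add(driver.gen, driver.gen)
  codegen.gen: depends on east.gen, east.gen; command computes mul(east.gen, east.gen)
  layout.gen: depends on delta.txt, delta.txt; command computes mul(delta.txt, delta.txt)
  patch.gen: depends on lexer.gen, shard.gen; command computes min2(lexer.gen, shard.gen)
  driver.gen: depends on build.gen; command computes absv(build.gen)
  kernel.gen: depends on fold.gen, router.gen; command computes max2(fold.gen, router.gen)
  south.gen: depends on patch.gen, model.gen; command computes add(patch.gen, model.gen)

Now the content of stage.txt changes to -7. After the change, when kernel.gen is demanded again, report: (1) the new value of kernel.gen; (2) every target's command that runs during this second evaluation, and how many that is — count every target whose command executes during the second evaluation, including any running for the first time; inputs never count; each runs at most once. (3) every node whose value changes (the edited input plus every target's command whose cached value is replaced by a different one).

Demanding kernel.gen again yields 7.
17 target commands run: amber.gen, assets.gen, beta.gen, build.gen, driver.gen, east.gen, fold.gen, graph.gen, kernel.gen, north.gen, omega.gen, render.gen, router.gen, shard.gen, sync.gen, tables.gen, west.gen.
The nodes whose values change: amber.gen, assets.gen, beta.gen, build.gen, driver.gen, east.gen, fold.gen, graph.gen, kernel.gen, north.gen, omega.gen, render.gen, router.gen, shard.gen, stage.txt, sync.gen, tables.gen, west.gen.

First demand of the output computes:
  amber.gen = absv(-5) = 5
  layout.gen = mul(9, 9) = 81
  tables.gen = max2(-5, 5) = 5
  west.gen = min2(-5, 9) = -5
  assets.gen = min2(81, -5) = -5
  graph.gen = add(-5, 81) = 76
  build.gen = neg(76) = -76
  driver.gen = absv(-76) = 76
  beta.gen = add(76, 76) = 152
  omega.gen = min2(5, -5) = -5
  north.gen = min2(-5, -5) = -5
  shard.gen = mul(-5, -5) = 25
  render.gen = add(-5, 25) = 20
  east.gen = max2(20, 25) = 25
  sync.gen = min2(5, 25) = 5
  fold.gen = absv(5) = 5
  router.gen = min2(5, 152) = 5
  kernel.gen = max2(5, 5) = 5

After the edit, cleaning proceeds:
  amber.gen: a read changed (stage.txt -5->-7) — executes, giving 7.
  tables.gen: a read changed (stage.txt -5->-7; amber.gen 5->7) — executes, giving 7.
  west.gen: a read changed (stage.txt -5->-7) — executes, giving -7.
  assets.gen: a read changed (west.gen -5->-7) — executes, giving -7.
  graph.gen: a read changed (west.gen -5->-7) — executes, giving 74.
  build.gen: a read changed (graph.gen 76->74) — executes, giving -74.
  driver.gen: a read changed (build.gen -76->-74) — executes, giving 74.
  beta.gen: a read changed (driver.gen 76->74; driver.gen 76->74) — executes, giving 148.
  omega.gen: a read changed (tables.gen 5->7; west.gen -5->-7) — executes, giving -7.
  north.gen: a read changed (omega.gen -5->-7; assets.gen -5->-7) — executes, giving -7.
  shard.gen: a read changed (assets.gen -5->-7; omega.gen -5->-7) — executes, giving 49.
  render.gen: a read changed (north.gen -5->-7; shard.gen 25->49) — executes, giving 42.
  east.gen: a read changed (render.gen 20->42; shard.gen 25->49) — executes, giving 49.
  sync.gen: a read changed (amber.gen 5->7; east.gen 25->49) — executes, giving 7.
  fold.gen: a read changed (sync.gen 5->7) — executes, giving 7.
  router.gen: a read changed (fold.gen 5->7; beta.gen 152->148) — executes, giving 7.
  kernel.gen: a read changed (fold.gen 5->7; router.gen 5->7) — executes, giving 7.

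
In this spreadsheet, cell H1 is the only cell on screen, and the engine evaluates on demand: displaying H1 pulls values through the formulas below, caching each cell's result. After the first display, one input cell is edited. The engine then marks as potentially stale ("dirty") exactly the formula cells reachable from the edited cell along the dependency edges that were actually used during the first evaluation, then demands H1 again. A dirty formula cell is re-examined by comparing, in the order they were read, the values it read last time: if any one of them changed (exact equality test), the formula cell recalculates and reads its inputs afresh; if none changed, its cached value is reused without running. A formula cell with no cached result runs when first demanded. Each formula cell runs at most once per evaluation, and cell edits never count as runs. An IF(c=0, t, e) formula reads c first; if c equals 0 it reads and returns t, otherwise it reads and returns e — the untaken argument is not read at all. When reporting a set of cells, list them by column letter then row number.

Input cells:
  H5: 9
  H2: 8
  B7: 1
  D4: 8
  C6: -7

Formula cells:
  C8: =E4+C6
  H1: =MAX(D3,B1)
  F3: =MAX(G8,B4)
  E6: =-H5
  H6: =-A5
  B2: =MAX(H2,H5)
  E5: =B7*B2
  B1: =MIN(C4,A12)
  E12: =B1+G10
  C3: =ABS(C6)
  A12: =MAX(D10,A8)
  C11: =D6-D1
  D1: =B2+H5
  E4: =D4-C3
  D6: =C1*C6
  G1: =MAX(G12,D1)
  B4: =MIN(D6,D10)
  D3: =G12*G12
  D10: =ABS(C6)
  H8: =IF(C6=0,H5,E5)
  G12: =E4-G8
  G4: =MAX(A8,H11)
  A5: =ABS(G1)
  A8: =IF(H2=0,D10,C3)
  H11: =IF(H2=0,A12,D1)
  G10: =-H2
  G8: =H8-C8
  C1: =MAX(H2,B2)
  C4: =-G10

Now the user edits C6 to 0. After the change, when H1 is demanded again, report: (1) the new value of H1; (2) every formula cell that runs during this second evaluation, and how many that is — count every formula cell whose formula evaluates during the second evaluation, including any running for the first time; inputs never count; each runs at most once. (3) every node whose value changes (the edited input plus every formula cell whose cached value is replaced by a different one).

H1 now evaluates to 49.
Run set: A8, A12, B1, C3, C8, D3, D10, E4, G8, G12, H1, H8 (12 run).
Changed values: A8, A12, B1, C3, C6, C8, D3, D10, E4, G8, G12, H1.

Initial pass — values computed on the first demand:
  B2 = MAX(8, 9) = 9
  C3 = ABS(-7) = 7
  D10 = ABS(-7) = 7
  A8 = IF(H2=0: H2=8 -> else branch C3) = 7
  A12 = MAX(7, 7) = 7
  E4 = 8 - 7 = 1
  C8 = 1 + -7 = -6
  E5 = 1 * 9 = 9
  G10 = -(8) = -8
  C4 = -(-8) = 8
  B1 = MIN(8, 7) = 7
  H8 = IF(C6=0: C6=-7 -> else branch E5) = 9
  G8 = 9 - -6 = 15
  G12 = 1 - 15 = -14
  D3 = -14 * -14 = 196
  H1 = MAX(196, 7) = 196

Second demand — change propagation:
  C3: re-runs because C6 -7->0; new result 0.
  D10: re-runs because C6 -7->0; new result 0.
  A8: re-runs because C3 7->0; new result 0.
  A12: re-runs because D10 7->0; A8 7->0; new result 0.
  B1: re-runs because A12 7->0; new result 0.
  E4: re-runs because C3 7->0; new result 8.
  C8: re-runs because E4 1->8; C6 -7->0; new result 8.
  H8: re-runs because C6 -7->0; new result 9 (unchanged).
  G8: re-runs because C8 -6->8; new result 1.
  G12: re-runs because E4 1->8; G8 15->1; new result 7.
  D3: re-runs because G12 -14->7; G12 -14->7; new result 49.
  H1: re-runs because D3 196->49; B1 7->0; new result 49.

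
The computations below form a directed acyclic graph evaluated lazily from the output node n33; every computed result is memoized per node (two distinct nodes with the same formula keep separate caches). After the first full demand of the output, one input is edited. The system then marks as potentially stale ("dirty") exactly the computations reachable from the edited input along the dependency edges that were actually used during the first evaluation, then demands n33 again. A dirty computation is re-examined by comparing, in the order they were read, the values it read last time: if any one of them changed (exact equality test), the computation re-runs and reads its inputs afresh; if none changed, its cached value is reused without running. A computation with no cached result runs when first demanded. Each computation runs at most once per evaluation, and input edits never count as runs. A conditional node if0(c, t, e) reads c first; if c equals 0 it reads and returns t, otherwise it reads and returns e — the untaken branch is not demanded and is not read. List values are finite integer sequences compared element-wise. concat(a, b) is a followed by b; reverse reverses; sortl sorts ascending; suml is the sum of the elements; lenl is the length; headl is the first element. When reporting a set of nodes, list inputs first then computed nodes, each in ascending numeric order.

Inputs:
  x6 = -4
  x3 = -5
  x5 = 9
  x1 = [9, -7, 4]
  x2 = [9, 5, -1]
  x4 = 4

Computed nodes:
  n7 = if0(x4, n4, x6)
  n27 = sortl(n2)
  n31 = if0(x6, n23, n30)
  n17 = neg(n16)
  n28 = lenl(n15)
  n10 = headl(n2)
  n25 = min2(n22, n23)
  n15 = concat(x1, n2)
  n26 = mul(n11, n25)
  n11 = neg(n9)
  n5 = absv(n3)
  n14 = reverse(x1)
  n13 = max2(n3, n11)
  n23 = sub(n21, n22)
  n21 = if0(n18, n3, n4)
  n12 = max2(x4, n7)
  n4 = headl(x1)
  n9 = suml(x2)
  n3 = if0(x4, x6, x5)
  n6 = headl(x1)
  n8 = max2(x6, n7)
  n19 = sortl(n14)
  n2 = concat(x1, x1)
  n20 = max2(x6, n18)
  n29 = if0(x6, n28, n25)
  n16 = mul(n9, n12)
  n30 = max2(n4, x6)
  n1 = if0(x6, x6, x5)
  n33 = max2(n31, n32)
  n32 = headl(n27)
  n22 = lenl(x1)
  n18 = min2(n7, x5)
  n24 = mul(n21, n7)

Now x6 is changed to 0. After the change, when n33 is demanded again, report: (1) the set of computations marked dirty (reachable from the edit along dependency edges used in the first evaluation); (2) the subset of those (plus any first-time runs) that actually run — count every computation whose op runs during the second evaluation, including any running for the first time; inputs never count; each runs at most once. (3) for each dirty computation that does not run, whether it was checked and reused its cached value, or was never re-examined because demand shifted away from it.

The edit dirties: n30, n31, n33.
8 computations run: n3, n7, n18, n21, n22, n23, n31, n33.
Unvisited dirty nodes (no longer demanded): n30.
Note the branch switch — demand abandons n30, which is never re-examined.

First demand of the output computes:
  n2 = concat([9, -7, 4], [9, -7, 4]) = [9, -7, 4, 9, -7, 4]
  n4 = headl([9, -7, 4]) = 9
  n27 = sortl([9, -7, 4, 9, -7, 4]) = [-7, -7, 4, 4, 9, 9]
  n30 = max2(9, -4) = 9
  n31 = if0(x6=-4 -> else branch n30) = 9
  n32 = headl([-7, -7, 4, 4, 9, 9]) = -7
  n33 = max2(9, -7) = 9

After the edit, cleaning proceeds:
  n3: had never run; runs now, result 9.
  n7: had never run; runs now, result 0.
  n18: had never run; runs now, result 0.
  n21: had never run; runs now, result 9.
  n22: had never run; runs now, result 3.
  n23: had never run; runs now, result 6.
  n30: stays stale; no demand reaches it after the flip.
  n31: a read changed (x6 -4->0) — executes, giving 6.
  n33: a read changed (n31 9->6) — executes, giving 6.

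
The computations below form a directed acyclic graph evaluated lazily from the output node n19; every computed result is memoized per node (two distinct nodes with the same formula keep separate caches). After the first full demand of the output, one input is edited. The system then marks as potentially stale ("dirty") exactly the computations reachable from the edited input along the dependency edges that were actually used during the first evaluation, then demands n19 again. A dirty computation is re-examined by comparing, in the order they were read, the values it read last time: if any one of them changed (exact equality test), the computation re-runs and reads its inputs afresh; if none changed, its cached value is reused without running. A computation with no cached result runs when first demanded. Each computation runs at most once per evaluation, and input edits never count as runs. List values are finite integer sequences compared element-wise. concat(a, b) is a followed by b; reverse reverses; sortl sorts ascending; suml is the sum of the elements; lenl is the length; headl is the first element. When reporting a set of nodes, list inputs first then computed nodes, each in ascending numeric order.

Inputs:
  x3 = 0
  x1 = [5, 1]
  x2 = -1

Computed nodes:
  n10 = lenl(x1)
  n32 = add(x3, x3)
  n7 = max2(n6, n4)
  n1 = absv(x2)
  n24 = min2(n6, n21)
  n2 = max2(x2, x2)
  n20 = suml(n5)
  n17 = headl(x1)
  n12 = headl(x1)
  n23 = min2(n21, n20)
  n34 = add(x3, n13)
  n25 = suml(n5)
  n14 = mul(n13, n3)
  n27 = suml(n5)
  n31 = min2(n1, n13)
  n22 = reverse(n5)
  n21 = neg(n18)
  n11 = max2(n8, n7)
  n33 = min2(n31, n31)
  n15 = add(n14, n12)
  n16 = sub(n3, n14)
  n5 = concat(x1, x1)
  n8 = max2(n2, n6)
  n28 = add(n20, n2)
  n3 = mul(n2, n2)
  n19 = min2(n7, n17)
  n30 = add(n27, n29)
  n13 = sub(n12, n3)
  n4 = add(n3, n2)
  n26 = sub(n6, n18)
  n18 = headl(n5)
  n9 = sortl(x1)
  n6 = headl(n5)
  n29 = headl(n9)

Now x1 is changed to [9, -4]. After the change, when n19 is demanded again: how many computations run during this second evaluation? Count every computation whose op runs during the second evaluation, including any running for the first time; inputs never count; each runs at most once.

First demand of the output computes:
  n2 = max2(-1, -1) = -1
  n3 = mul(-1, -1) = 1
  n4 = add(1, -1) = 0
  n5 = concat([5, 1], [5, 1]) = [5, 1, 5, 1]
  n6 = headl([5, 1, 5, 1]) = 5
  n7 = max2(5, 0) = 5
  n17 = headl([5, 1]) = 5
  n19 = min2(5, 5) = 5

After the edit, cleaning proceeds:
  n5: a read changed (x1 [5, 1]->[9, -4]; x1 [5, 1]->[9, -4]) — executes, giving [9, -4, 9, -4].
  n6: a read changed (n5 [5, 1, 5, 1]->[9, -4, 9, -4]) — executes, giving 9.
  n7: a read changed (n6 5->9) — executes, giving 9.
  n17: a read changed (x1 [5, 1]->[9, -4]) — executes, giving 9.
  n19: a read changed (n7 5->9; n17 5->9) — executes, giving 9.

5 computations run: n5, n6, n7, n17, n19.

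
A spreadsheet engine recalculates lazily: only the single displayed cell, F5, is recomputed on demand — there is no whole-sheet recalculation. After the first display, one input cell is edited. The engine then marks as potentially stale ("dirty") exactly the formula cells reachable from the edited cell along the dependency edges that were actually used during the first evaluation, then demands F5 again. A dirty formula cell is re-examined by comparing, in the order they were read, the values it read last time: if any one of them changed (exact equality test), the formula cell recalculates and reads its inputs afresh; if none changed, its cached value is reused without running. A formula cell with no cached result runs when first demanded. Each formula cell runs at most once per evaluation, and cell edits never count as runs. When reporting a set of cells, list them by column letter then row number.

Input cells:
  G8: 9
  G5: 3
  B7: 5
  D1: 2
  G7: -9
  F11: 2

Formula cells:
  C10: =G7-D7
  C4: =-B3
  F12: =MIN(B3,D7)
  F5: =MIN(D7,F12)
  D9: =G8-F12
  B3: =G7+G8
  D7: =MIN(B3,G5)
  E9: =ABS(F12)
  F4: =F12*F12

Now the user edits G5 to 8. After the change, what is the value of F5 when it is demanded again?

First evaluation (everything demanded from the output):
  B3 = -9 + 9 = 0
  D7 = MIN(0, 3) = 0
  F12 = MIN(0, 0) = 0
  F5 = MIN(0, 0) = 0

Propagation after the edit:
  D7: runs — G5 3->8; result 0 (same value as before).
  F12: checked — values it read are unchanged (B3 unchanged, D7 unchanged); reused cached 0 without running.
  F5: checked — values it read are unchanged (D7 unchanged, F12 unchanged); reused cached 0 without running.

Key observation: the change is absorbed at D7 — it re-runs but produces the same value, and the output's value is unchanged.

New value of F5: 0.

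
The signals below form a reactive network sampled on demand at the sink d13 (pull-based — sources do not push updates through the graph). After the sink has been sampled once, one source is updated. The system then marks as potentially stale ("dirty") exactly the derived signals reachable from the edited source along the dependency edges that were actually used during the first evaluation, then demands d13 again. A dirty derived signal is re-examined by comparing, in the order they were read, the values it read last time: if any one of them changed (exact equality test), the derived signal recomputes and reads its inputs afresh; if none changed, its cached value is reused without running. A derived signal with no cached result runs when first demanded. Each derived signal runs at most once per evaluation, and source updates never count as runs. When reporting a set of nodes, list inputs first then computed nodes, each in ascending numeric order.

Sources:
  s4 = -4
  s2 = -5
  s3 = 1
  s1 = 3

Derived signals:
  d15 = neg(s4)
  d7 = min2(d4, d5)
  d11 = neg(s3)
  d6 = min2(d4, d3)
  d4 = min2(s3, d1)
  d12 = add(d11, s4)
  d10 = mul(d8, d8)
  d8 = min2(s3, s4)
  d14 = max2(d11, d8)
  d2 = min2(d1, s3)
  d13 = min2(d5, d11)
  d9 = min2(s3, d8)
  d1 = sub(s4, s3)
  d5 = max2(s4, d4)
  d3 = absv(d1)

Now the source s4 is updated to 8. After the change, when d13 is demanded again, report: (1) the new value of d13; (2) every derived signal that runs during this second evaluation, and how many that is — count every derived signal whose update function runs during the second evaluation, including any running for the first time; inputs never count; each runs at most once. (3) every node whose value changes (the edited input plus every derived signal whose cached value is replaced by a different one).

Initial pass — values computed on the first demand:
  d1 = sub(-4, 1) = -5
  d4 = min2(1, -5) = -5
  d5 = max2(-4, -5) = -4
  d11 = neg(1) = -1
  d13 = min2(-4, -1) = -4

Second demand — change propagation:
  d1: re-runs because s4 -4->8; new result 7.
  d4: re-runs because d1 -5->7; new result 1.
  d5: re-runs because s4 -4->8; d4 -5->1; new result 8.
  d13: re-runs because d5 -4->8; new result -1.

d13 now evaluates to -1.
Run set: d1, d4, d5, d13 (4 run).
Changed values: s4, d1, d4, d5, d13.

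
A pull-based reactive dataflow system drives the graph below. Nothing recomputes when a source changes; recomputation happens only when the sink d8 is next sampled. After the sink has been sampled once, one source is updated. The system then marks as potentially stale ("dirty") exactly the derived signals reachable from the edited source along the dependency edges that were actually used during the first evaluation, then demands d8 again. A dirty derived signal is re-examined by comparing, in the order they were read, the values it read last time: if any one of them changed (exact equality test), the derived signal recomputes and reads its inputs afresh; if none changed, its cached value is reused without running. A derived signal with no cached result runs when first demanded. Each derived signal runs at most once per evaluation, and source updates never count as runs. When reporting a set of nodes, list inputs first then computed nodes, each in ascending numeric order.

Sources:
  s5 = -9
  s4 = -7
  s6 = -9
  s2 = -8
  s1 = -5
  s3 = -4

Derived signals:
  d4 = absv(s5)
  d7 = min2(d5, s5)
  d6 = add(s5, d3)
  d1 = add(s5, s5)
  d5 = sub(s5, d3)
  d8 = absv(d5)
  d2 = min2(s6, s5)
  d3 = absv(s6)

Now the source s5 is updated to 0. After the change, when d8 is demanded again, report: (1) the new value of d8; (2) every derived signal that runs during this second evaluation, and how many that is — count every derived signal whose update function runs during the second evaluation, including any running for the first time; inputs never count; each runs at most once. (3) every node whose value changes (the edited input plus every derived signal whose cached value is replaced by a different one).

New value of d8: 9.
Derived signals that run: d5, d8 — 2 in total.
Values that change: s5, d5, d8.

First evaluation (everything demanded from the output):
  d3 = absv(-9) = 9
  d5 = sub(-9, 9) = -18
  d8 = absv(-18) = 18

Propagation after the edit:
  d5: runs — s5 -9->0; result -9.
  d8: runs — d5 -18->-9; result 9.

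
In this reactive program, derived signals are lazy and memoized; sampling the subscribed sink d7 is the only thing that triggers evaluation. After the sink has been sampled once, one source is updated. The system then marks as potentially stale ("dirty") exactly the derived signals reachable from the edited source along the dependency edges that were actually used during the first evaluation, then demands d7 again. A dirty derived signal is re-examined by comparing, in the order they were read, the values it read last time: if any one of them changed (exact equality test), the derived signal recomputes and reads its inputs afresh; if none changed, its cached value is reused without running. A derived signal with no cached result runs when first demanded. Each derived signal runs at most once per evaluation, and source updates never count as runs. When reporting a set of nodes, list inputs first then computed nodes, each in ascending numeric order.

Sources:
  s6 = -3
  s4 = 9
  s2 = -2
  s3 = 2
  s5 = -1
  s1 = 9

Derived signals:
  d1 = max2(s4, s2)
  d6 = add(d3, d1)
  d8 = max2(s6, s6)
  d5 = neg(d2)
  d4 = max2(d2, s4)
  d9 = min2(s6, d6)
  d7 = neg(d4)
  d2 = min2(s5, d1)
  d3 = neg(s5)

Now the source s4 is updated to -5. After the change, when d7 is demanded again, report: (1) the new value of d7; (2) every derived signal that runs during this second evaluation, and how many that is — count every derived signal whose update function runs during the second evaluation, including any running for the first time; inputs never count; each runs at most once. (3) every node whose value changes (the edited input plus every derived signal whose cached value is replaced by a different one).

First demand of the output computes:
  d1 = max2(9, -2) = 9
  d2 = min2(-1, 9) = -1
  d4 = max2(-1, 9) = 9
  d7 = neg(9) = -9

After the edit, cleaning proceeds:
  d1: a read changed (s4 9->-5) — executes, giving -2.
  d2: a read changed (d1 9->-2) — executes, giving -2.
  d4: a read changed (d2 -1->-2; s4 9->-5) — executes, giving -2.
  d7: a read changed (d4 9->-2) — executes, giving 2.

Demanding d7 again yields 2.
4 derived signals run: d1, d2, d4, d7.
The nodes whose values change: s4, d1, d2, d4, d7.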